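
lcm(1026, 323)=17442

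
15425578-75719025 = - 60293447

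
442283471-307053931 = 135229540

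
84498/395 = 213+363/395=213.92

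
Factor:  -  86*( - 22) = 1892 = 2^2*11^1*43^1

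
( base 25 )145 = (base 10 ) 730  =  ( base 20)1GA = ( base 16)2DA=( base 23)18H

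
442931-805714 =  -362783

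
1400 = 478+922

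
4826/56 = 2413/28 = 86.18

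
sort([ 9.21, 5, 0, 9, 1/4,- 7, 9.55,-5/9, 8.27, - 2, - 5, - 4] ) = [ - 7, - 5,-4, - 2, - 5/9, 0, 1/4, 5,  8.27,  9, 9.21, 9.55]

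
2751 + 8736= 11487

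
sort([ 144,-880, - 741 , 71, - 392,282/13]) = [  -  880, - 741, - 392,282/13,71,144]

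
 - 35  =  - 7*5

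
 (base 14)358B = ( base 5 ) 244320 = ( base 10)9335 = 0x2477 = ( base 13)4331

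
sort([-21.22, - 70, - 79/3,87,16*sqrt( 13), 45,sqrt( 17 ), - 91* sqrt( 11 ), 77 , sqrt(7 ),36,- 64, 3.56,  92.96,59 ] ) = [ - 91*sqrt( 11 ), - 70, - 64, - 79/3,  -  21.22,sqrt( 7)  ,  3.56,sqrt (17),36,45,16 * sqrt(13 ),  59,77, 87,92.96 ]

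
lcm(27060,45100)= 135300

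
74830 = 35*2138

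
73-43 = 30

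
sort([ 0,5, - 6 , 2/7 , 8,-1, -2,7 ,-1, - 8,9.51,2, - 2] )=[ - 8, - 6,-2, - 2  ,  -  1, - 1, 0, 2/7,2, 5, 7, 8, 9.51 ]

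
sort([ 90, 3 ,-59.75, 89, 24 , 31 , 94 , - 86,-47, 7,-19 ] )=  [-86,-59.75, - 47,-19, 3,7,24 , 31, 89,90, 94 ]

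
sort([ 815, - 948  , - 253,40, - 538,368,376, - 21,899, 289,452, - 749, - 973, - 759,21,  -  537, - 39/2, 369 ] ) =[ - 973, - 948, - 759, - 749, - 538, - 537, - 253, -21, - 39/2, 21, 40,289,368 , 369,  376,452, 815,899 ]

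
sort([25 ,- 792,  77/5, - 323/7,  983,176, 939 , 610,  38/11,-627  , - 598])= [ - 792, - 627, - 598,-323/7,38/11,77/5,  25, 176 , 610 , 939,983 ] 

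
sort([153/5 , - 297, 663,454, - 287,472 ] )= [ - 297,- 287, 153/5,454, 472,663] 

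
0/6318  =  0 = 0.00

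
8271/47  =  8271/47 = 175.98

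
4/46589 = 4/46589= 0.00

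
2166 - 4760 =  - 2594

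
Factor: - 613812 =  - 2^2 *3^1*51151^1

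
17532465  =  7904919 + 9627546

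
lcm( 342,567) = 21546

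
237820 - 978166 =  - 740346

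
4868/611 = 4868/611  =  7.97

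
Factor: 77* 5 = 5^1 * 7^1*11^1 = 385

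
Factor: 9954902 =2^1*139^1  *35809^1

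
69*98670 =6808230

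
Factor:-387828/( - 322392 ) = 243/202 = 2^( - 1 )*3^5*101^ ( - 1 )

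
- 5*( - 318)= 1590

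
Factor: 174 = 2^1 * 3^1 * 29^1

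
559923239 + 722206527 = 1282129766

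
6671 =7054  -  383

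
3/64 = 3/64  =  0.05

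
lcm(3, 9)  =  9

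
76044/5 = 15208 + 4/5 = 15208.80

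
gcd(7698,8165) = 1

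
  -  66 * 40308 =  - 2660328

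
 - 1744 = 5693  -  7437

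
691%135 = 16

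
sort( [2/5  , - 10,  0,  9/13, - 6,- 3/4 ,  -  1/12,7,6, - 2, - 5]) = [ -10, - 6, - 5, - 2 , - 3/4, - 1/12,0, 2/5,9/13 , 6, 7 ] 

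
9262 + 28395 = 37657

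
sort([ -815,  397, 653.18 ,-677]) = [ - 815, - 677,397,  653.18]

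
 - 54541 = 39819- 94360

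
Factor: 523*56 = 2^3*7^1*523^1 = 29288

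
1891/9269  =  61/299=0.20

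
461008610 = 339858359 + 121150251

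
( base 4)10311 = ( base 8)465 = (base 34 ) 93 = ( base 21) ef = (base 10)309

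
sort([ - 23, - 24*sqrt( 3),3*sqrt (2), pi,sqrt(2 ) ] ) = [- 24*sqrt ( 3 ),  -  23,sqrt( 2 ),pi,3*sqrt( 2) ] 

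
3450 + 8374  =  11824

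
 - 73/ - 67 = 1 +6/67 = 1.09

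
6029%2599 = 831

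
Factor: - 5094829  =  -5094829^1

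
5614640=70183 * 80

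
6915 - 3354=3561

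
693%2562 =693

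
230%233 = 230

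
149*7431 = 1107219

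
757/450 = 757/450  =  1.68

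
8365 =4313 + 4052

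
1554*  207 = 321678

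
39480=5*7896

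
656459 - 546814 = 109645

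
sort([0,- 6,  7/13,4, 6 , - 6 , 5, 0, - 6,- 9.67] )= [ - 9.67, - 6, - 6, - 6, 0, 0,7/13, 4, 5, 6 ] 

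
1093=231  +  862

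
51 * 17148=874548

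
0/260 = 0 = 0.00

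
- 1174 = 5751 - 6925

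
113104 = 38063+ 75041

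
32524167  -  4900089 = 27624078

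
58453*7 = 409171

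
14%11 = 3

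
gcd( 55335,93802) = 1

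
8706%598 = 334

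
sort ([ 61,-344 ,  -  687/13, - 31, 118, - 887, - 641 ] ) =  [ - 887, - 641, - 344, - 687/13, - 31 , 61, 118 ] 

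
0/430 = 0 = 0.00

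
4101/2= 2050 + 1/2 = 2050.50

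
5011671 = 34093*147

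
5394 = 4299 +1095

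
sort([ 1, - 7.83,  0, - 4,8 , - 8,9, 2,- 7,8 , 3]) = [  -  8, -7.83, - 7,  -  4, 0,  1,2,  3 , 8,8,  9 ] 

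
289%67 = 21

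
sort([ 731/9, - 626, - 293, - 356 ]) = [ - 626, - 356, - 293,731/9]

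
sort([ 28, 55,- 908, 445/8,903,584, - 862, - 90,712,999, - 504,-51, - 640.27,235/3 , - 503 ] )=[-908, - 862,-640.27, - 504, - 503, - 90, -51, 28 , 55, 445/8, 235/3, 584,712,903,999]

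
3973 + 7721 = 11694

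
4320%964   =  464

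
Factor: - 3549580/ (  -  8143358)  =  1774790/4071679 = 2^1*5^1*19^1 * 9341^1*4071679^(-1)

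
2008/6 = 334 + 2/3 = 334.67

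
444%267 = 177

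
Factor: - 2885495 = - 5^1  *  17^1*83^1*409^1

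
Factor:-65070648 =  - 2^3 * 3^3*71^1*4243^1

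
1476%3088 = 1476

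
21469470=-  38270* ( - 561)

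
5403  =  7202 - 1799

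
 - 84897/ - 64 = 1326  +  33/64=1326.52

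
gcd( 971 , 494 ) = 1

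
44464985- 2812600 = 41652385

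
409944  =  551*744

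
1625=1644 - 19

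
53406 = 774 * 69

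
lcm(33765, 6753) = 33765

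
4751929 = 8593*553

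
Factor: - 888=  - 2^3*3^1*37^1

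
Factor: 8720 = 2^4*5^1*109^1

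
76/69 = 76/69 = 1.10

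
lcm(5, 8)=40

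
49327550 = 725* 68038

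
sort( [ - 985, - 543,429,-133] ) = [- 985, - 543,-133,  429 ]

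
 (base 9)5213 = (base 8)7353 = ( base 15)11e9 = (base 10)3819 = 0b111011101011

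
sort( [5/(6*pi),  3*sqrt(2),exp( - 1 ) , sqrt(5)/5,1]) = [ 5/( 6*pi ),exp( - 1),sqrt ( 5)/5, 1, 3*sqrt ( 2) ]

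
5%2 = 1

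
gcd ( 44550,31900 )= 550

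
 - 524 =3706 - 4230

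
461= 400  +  61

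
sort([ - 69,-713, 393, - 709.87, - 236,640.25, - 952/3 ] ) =[ - 713,- 709.87, - 952/3 , - 236 , - 69, 393 , 640.25] 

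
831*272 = 226032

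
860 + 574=1434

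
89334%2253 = 1467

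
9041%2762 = 755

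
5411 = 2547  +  2864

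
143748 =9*15972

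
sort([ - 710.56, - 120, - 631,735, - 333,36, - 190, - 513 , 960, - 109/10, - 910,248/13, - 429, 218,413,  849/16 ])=[ - 910, - 710.56, - 631, - 513, - 429,-333, - 190, - 120 ,  -  109/10,248/13, 36, 849/16,218,413 , 735,960 ]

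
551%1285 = 551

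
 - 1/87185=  -1/87185 = - 0.00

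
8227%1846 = 843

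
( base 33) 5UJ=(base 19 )hgd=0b1100100110110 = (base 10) 6454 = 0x1936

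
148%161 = 148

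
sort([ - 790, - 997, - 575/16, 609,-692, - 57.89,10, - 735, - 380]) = [ - 997, - 790, - 735, - 692, - 380, - 57.89 , - 575/16,  10, 609 ]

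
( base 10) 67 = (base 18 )3d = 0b1000011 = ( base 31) 25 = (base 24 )2j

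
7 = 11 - 4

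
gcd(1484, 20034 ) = 742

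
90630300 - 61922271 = 28708029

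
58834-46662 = 12172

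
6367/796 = 6367/796 = 8.00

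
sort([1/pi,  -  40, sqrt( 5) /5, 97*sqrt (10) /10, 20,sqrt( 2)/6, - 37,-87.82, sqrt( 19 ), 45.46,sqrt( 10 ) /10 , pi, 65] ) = [ - 87.82, - 40, -37,  sqrt( 2 ) /6,sqrt(10 ) /10,1/pi , sqrt( 5)/5, pi,sqrt(19),20, 97*sqrt(10)/10,45.46,65] 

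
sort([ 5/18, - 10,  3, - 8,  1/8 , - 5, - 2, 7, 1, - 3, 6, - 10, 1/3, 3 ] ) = [-10, - 10, - 8, - 5,- 3, - 2, 1/8, 5/18, 1/3, 1, 3,  3,6,7 ]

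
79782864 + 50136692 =129919556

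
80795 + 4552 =85347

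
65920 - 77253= -11333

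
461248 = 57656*8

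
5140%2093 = 954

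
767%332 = 103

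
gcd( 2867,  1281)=61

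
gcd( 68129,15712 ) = 1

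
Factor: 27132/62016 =2^ (-4)*7^1 = 7/16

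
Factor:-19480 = -2^3 * 5^1 * 487^1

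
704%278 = 148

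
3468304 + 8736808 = 12205112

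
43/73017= 43/73017  =  0.00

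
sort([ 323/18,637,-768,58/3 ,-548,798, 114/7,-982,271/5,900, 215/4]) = [ - 982, - 768 , - 548,  114/7,  323/18, 58/3 , 215/4,271/5,637, 798,  900 ] 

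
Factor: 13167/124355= 9/85 = 3^2*5^( - 1)* 17^(-1 ) 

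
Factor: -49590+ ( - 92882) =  - 2^3*11^1*1619^1=-142472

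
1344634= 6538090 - 5193456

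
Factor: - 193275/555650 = -2^( - 1)*3^2*859^1*11113^( - 1)=   - 7731/22226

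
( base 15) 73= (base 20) 58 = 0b1101100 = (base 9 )130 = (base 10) 108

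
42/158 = 21/79 = 0.27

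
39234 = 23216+16018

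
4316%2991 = 1325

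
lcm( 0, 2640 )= 0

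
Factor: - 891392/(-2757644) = 222848/689411= 2^7 * 1741^1*689411^( - 1)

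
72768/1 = 72768 = 72768.00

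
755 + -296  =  459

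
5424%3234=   2190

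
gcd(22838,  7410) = 38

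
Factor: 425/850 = 1/2 = 2^( - 1) 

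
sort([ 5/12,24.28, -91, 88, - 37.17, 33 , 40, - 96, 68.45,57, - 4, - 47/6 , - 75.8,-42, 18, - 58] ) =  [  -  96, - 91,-75.8 , - 58, - 42, - 37.17, -47/6 , - 4,5/12,  18, 24.28, 33,40, 57,68.45, 88] 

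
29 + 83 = 112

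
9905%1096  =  41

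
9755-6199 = 3556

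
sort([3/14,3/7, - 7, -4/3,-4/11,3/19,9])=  [ - 7, -4/3, - 4/11,3/19, 3/14,3/7,9] 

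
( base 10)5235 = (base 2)1010001110011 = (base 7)21156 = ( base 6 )40123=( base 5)131420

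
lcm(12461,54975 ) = 934575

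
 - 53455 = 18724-72179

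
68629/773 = 88 + 605/773 = 88.78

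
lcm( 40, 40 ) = 40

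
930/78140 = 93/7814 =0.01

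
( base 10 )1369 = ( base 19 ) 3f1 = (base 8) 2531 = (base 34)169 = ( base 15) 614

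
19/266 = 1/14 = 0.07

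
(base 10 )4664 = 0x1238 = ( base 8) 11070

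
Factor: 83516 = 2^2*20879^1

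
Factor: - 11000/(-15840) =2^(-2 )*3^( - 2 ) * 5^2= 25/36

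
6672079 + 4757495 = 11429574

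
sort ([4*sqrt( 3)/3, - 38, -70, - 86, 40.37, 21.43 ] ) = [ - 86,-70, - 38, 4*sqrt( 3 ) /3, 21.43, 40.37]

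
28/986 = 14/493 = 0.03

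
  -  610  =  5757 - 6367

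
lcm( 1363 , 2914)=84506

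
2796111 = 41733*67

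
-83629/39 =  - 6433/3 = - 2144.33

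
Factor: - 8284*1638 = -2^3*3^2* 7^1*13^1*19^1  *109^1 = - 13569192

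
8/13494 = 4/6747 = 0.00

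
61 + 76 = 137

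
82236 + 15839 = 98075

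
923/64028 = 923/64028 = 0.01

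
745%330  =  85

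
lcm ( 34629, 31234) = 1592934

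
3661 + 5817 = 9478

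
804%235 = 99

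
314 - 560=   -  246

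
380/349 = 380/349= 1.09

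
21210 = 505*42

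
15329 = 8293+7036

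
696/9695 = 696/9695 = 0.07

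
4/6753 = 4/6753 = 0.00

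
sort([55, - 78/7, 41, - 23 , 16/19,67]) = [ - 23, - 78/7,16/19, 41, 55, 67 ] 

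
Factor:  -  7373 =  - 73^1 * 101^1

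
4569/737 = 6 + 147/737 = 6.20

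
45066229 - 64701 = 45001528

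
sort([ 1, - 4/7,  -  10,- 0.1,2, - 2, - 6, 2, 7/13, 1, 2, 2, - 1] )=[-10, - 6, - 2 ,- 1,-4/7, - 0.1, 7/13,1,1, 2, 2, 2, 2 ]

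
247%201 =46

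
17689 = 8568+9121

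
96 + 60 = 156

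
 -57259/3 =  - 57259/3 =- 19086.33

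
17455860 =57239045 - 39783185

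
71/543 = 71/543 = 0.13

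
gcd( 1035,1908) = 9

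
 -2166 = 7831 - 9997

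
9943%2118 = 1471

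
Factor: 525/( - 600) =-2^ (  -  3 )*7^1  =  - 7/8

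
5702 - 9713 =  - 4011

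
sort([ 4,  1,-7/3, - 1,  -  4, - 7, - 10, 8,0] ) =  [ - 10,  -  7,-4, - 7/3,  -  1 , 0,1, 4,8 ]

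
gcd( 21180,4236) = 4236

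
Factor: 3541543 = 19^1*186397^1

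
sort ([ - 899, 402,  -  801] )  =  [ - 899,  -  801, 402 ] 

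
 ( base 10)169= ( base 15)b4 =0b10101001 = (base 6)441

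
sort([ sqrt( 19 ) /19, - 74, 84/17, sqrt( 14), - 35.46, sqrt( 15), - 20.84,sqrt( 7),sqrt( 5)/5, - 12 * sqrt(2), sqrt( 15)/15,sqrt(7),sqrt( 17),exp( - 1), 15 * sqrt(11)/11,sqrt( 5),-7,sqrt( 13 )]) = [ - 74,  -  35.46,- 20.84 , - 12 * sqrt( 2),-7,sqrt(19) /19,sqrt(15)/15,exp( - 1 ), sqrt( 5)/5,sqrt( 5 ), sqrt( 7) , sqrt( 7),  sqrt( 13), sqrt( 14),sqrt( 15) , sqrt( 17 ),15*sqrt( 11) /11,84/17] 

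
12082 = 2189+9893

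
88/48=1+5/6= 1.83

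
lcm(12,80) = 240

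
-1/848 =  - 1  +  847/848 = - 0.00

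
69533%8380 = 2493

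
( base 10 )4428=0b1000101001100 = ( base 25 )723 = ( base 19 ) C51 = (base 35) 3li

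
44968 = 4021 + 40947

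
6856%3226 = 404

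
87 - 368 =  - 281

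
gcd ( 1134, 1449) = 63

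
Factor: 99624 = 2^3 * 3^1*7^1*593^1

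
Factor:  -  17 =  - 17^1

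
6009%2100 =1809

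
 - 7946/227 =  - 36+ 226/227 = - 35.00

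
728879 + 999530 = 1728409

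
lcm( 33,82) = 2706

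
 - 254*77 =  - 19558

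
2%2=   0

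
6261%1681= 1218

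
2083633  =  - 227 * ( - 9179)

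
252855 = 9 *28095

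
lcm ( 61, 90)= 5490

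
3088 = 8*386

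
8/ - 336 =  - 1 + 41/42  =  -0.02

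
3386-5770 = - 2384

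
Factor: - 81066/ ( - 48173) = 2^1*3^1*59^1*67^( - 1)*229^1*719^(-1)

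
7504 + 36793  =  44297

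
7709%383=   49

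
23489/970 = 24 + 209/970 = 24.22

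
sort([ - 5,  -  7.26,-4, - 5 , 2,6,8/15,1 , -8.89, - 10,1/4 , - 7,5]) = [-10,-8.89, - 7.26, - 7 ,-5, -5, -4 , 1/4, 8/15,1, 2, 5,  6]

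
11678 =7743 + 3935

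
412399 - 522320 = -109921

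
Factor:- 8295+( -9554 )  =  -13^1*1373^1=-  17849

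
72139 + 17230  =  89369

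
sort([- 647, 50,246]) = [ - 647, 50, 246 ] 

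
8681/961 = 8681/961 = 9.03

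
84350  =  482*175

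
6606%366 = 18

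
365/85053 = 365/85053  =  0.00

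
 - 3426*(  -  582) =1993932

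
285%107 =71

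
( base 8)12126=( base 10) 5206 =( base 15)1821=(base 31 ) 5ct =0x1456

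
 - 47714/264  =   - 181+35/132 =-180.73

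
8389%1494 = 919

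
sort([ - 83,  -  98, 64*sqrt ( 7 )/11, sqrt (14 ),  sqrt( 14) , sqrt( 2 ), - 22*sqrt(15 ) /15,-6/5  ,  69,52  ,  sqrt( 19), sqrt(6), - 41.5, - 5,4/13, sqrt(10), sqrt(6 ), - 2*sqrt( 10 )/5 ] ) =[ - 98, - 83, - 41.5, - 22*sqrt(15 )/15, - 5, - 2*sqrt (10) /5, - 6/5, 4/13,sqrt( 2 ), sqrt(6), sqrt ( 6 ), sqrt(10), sqrt (14 ),sqrt( 14), sqrt(19),64*sqrt( 7 )/11, 52, 69 ] 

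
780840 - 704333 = 76507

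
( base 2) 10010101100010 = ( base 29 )bb0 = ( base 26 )e42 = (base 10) 9570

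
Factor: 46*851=39146 = 2^1 * 23^2 * 37^1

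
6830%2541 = 1748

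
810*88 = 71280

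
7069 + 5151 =12220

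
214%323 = 214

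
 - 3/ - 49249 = 3/49249 = 0.00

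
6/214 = 3/107 = 0.03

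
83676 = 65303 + 18373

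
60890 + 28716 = 89606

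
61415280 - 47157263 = 14258017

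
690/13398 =115/2233 =0.05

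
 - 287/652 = - 287/652 = - 0.44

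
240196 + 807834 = 1048030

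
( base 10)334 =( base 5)2314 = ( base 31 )AO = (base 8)516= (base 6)1314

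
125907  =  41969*3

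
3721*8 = 29768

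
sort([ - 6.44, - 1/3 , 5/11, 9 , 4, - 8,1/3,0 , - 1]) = [ - 8, - 6.44, - 1, - 1/3, 0, 1/3,5/11, 4,  9]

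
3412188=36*94783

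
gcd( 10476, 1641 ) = 3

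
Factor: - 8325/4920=- 555/328=- 2^( - 3)*3^1*5^1*37^1 * 41^( - 1 ) 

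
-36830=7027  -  43857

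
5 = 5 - 0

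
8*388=3104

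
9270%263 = 65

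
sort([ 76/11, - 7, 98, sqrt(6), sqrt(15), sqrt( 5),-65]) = [ - 65,-7, sqrt(5) , sqrt( 6),sqrt( 15 ), 76/11, 98]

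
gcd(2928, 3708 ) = 12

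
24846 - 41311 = -16465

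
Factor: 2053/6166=2^( - 1)*2053^1* 3083^ ( - 1)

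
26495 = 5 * 5299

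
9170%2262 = 122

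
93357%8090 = 4367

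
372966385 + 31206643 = 404173028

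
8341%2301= 1438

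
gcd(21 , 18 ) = 3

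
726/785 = 726/785 = 0.92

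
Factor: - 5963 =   -  67^1 * 89^1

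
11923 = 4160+7763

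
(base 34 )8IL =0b10011010011001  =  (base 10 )9881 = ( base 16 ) 2699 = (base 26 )eg1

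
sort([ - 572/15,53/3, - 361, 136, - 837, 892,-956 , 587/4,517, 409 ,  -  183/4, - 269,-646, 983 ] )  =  [-956,  -  837, - 646, - 361, - 269 ,  -  183/4, -572/15,53/3, 136,587/4,409, 517, 892,  983]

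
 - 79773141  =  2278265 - 82051406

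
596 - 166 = 430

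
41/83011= 41/83011= 0.00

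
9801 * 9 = 88209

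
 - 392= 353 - 745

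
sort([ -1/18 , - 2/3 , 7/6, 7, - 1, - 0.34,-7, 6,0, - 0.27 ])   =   [ - 7,-1,-2/3,-0.34,  -  0.27,-1/18,0, 7/6, 6, 7]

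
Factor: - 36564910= -2^1*5^1*3656491^1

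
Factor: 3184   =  2^4  *  199^1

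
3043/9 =338 + 1/9 = 338.11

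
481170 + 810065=1291235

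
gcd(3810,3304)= 2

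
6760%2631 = 1498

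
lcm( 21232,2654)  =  21232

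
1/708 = 1/708=0.00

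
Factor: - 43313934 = -2^1*3^1 * 2081^1*3469^1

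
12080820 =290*41658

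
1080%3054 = 1080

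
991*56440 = 55932040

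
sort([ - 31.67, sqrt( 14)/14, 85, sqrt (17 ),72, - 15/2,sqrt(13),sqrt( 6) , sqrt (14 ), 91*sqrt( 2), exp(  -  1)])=[  -  31.67,-15/2, sqrt( 14 ) /14 , exp( - 1),sqrt(6),sqrt ( 13), sqrt (14), sqrt(17), 72, 85, 91*sqrt( 2 )]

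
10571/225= 10571/225 = 46.98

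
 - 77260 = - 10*7726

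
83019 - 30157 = 52862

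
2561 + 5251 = 7812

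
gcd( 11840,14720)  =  320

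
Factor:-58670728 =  - 2^3*569^1* 12889^1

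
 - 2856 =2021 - 4877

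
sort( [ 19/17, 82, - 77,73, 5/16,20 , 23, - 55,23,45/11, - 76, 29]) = [ -77, - 76 ,-55,5/16,19/17,45/11,20,23,23, 29, 73,82]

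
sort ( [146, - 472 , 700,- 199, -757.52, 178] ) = [ - 757.52, -472, - 199,  146,178,700]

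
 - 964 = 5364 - 6328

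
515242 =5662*91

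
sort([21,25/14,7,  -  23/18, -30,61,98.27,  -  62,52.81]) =[ -62, - 30,-23/18,25/14,7,21,52.81,61,98.27]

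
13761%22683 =13761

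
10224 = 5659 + 4565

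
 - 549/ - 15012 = 61/1668 = 0.04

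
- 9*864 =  - 7776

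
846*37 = 31302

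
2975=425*7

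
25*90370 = 2259250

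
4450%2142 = 166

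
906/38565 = 302/12855 = 0.02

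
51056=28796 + 22260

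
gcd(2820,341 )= 1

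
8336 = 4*2084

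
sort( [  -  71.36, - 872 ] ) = [-872, -71.36 ]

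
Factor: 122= 2^1*61^1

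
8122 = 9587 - 1465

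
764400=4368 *175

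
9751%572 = 27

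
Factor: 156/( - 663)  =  -4/17 = - 2^2*17^( - 1) 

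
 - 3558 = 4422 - 7980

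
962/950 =1 + 6/475 = 1.01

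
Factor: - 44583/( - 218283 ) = 77/377  =  7^1*11^1*13^(-1 )*29^(-1 ) 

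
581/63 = 83/9 = 9.22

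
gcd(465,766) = 1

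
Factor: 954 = 2^1*3^2*53^1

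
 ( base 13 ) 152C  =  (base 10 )3080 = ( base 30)3ck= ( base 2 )110000001000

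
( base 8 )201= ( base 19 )6f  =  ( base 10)129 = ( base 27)4L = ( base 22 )5j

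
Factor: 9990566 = 2^1*4995283^1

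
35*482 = 16870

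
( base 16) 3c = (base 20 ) 30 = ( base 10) 60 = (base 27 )26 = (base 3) 2020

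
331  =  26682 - 26351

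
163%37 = 15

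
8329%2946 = 2437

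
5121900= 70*73170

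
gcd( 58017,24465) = 699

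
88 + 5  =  93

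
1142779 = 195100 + 947679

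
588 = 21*28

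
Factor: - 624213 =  - 3^3*61^1*379^1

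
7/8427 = 7/8427 = 0.00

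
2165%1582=583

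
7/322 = 1/46 = 0.02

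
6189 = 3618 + 2571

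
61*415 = 25315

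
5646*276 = 1558296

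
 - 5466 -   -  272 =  - 5194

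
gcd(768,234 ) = 6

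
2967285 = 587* 5055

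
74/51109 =74/51109=0.00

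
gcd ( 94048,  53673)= 1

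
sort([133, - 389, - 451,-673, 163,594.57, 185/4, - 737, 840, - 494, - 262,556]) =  [-737,  -  673, - 494, - 451,- 389, - 262,185/4,133,163, 556, 594.57, 840]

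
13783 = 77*179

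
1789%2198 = 1789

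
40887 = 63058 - 22171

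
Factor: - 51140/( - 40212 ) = 3^( - 2 )*5^1*1117^( - 1)*2557^1= 12785/10053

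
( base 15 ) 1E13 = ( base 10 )6543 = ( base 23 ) C8B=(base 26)9hh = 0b1100110001111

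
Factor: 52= 2^2*13^1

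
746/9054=373/4527= 0.08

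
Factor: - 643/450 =-2^(-1) * 3^( - 2 )*5^(-2)*643^1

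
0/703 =0  =  0.00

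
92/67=92/67 = 1.37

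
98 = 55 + 43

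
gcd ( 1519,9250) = 1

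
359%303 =56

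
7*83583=585081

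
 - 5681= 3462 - 9143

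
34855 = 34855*1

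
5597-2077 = 3520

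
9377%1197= 998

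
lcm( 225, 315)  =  1575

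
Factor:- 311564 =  - 2^2*11^1 * 73^1 * 97^1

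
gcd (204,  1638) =6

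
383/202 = 383/202 = 1.90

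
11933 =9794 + 2139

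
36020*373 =13435460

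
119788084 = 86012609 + 33775475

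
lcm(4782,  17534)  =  52602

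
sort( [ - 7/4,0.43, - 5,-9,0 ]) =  [ - 9, - 5, - 7/4,0,0.43]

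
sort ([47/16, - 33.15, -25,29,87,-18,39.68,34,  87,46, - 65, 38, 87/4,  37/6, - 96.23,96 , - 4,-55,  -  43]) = [-96.23, - 65, - 55, - 43, - 33.15 , - 25,-18, - 4 , 47/16 , 37/6,87/4, 29,34, 38,39.68, 46 , 87,87, 96] 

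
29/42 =29/42 = 0.69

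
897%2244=897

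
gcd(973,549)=1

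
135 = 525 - 390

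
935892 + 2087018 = 3022910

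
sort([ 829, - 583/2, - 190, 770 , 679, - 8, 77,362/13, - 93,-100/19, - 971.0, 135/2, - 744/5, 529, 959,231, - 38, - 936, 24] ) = [ - 971.0, - 936, - 583/2, - 190, - 744/5, - 93,  -  38,-8, - 100/19, 24, 362/13, 135/2, 77, 231, 529, 679, 770 , 829, 959]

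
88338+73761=162099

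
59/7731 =59/7731 = 0.01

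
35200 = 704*50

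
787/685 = 787/685=1.15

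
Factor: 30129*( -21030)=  - 633612870 = - 2^1*3^2*5^1*11^2*83^1*701^1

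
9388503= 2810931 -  - 6577572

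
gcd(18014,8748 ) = 2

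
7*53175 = 372225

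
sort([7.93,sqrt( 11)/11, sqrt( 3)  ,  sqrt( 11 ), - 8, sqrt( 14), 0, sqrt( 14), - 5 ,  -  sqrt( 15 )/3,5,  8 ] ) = [ - 8,  -  5,-sqrt( 15)/3 , 0, sqrt( 11 )/11 , sqrt(3 ),sqrt ( 11), sqrt(14 ), sqrt(14 ),5, 7.93,8]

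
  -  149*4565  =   - 680185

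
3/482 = 3/482=0.01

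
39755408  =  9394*4232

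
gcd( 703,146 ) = 1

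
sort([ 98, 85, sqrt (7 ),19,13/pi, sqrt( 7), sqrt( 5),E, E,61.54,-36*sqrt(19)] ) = [ - 36*sqrt(19 ), sqrt( 5 ), sqrt(7 ),sqrt(7 ), E,E, 13/pi,19 , 61.54,85, 98 ]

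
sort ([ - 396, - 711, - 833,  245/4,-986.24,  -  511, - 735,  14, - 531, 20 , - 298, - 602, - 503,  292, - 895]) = [ - 986.24,-895, - 833, - 735,  -  711, - 602, - 531,-511,- 503, - 396, - 298,14,20,245/4, 292] 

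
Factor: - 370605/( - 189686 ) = 2^(  -  1)*3^1*5^1 * 7^ ( - 1)*17^( - 1 )* 31^1 = 465/238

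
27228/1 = 27228=27228.00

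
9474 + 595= 10069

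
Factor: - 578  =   - 2^1*17^2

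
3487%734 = 551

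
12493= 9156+3337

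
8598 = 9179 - 581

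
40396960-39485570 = 911390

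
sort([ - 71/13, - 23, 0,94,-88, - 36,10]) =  [-88, - 36 , - 23  , - 71/13 , 0,10,94 ]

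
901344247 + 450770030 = 1352114277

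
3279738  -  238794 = 3040944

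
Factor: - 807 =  - 3^1 *269^1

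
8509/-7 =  - 1216 + 3/7 = - 1215.57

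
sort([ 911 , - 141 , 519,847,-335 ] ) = [ - 335, - 141,519 , 847,911 ] 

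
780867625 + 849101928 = 1629969553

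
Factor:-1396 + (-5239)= - 6635 = - 5^1*1327^1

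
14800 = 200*74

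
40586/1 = 40586  =  40586.00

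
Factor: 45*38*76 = 2^3*3^2*5^1*19^2 = 129960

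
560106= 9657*58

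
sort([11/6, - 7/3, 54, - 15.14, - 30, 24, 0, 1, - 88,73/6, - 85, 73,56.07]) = [ - 88,  -  85, - 30, -15.14, - 7/3,  0,  1,  11/6, 73/6,24,54,56.07,  73 ] 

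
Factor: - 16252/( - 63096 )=2^( - 1 ) * 3^( - 1 ) * 11^( - 1)*17^1 =17/66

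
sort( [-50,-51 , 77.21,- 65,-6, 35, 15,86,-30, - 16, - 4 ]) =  [ - 65, - 51, - 50, - 30,  -  16, - 6, - 4,  15, 35,77.21,86]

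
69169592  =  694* 99668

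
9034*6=54204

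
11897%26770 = 11897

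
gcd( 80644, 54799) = 1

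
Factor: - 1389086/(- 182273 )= 2^1*7^(- 1 )*13^ (-1)*163^1 * 2003^(-1 )*4261^1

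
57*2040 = 116280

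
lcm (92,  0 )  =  0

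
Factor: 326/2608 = 2^( - 3) = 1/8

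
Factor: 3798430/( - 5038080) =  - 379843/503808 =- 2^( - 12 ) *3^(  -  1) *31^1*41^( - 1 )*12253^1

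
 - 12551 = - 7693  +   - 4858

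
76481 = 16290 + 60191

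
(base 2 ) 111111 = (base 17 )3c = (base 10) 63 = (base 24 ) 2F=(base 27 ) 29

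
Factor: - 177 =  - 3^1*59^1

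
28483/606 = 28483/606 = 47.00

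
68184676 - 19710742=48473934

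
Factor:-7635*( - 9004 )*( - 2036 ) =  - 139965919440  =  - 2^4* 3^1*5^1*509^2*2251^1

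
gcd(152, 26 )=2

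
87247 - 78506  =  8741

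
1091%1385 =1091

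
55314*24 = 1327536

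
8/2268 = 2/567= 0.00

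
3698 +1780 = 5478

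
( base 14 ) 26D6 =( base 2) 1101011000100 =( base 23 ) cll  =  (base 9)10353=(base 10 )6852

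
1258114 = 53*23738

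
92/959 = 92/959 = 0.10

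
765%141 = 60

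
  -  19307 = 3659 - 22966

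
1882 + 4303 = 6185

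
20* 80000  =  1600000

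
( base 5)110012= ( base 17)d00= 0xead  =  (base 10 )3757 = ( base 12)2211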